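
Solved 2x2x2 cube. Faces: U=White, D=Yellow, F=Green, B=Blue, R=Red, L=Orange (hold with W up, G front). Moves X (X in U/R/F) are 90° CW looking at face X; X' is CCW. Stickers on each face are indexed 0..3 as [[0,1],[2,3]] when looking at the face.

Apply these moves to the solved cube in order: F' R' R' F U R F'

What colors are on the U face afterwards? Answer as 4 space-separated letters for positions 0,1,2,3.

After move 1 (F'): F=GGGG U=WWRR R=YRYR D=OOYY L=OWOW
After move 2 (R'): R=RRYY U=WBRB F=GWGR D=OGYG B=YBOB
After move 3 (R'): R=RYRY U=WORY F=GBGB D=OWYR B=GBGB
After move 4 (F): F=GGBB U=WOWW R=RYYY D=RRYR L=OOOW
After move 5 (U): U=WWWO F=RYBB R=GBYY B=OOGB L=GGOW
After move 6 (R): R=YGYB U=WYWB F=RRBR D=RGYO B=OOWB
After move 7 (F'): F=RRRB U=WYYY R=GGRB D=GWYO L=GBOW
Query: U face = WYYY

Answer: W Y Y Y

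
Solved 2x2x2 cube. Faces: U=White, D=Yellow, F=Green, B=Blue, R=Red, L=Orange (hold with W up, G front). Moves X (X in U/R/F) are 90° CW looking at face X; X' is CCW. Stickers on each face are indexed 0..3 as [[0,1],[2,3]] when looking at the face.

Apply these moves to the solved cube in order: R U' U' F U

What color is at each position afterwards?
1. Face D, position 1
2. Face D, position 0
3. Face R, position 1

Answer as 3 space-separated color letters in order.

Answer: O R Y

Derivation:
After move 1 (R): R=RRRR U=WGWG F=GYGY D=YBYB B=WBWB
After move 2 (U'): U=GGWW F=OOGY R=GYRR B=RRWB L=WBOO
After move 3 (U'): U=GWGW F=WBGY R=OORR B=GYWB L=RROO
After move 4 (F): F=GWYB U=GWOR R=GOWR D=ROYB L=RYOB
After move 5 (U): U=OGRW F=GOYB R=GYWR B=RYWB L=GWOB
Query 1: D[1] = O
Query 2: D[0] = R
Query 3: R[1] = Y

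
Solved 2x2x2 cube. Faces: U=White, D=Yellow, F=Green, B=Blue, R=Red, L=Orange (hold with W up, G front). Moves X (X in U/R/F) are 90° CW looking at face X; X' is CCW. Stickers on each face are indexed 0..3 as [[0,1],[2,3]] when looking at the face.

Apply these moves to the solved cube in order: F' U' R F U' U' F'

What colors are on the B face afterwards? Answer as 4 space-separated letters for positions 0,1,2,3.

After move 1 (F'): F=GGGG U=WWRR R=YRYR D=OOYY L=OWOW
After move 2 (U'): U=WRWR F=OWGG R=GGYR B=YRBB L=BBOW
After move 3 (R): R=YGRG U=WWWG F=OOGY D=OBYY B=RRRB
After move 4 (F): F=GOYO U=WWWB R=WGGG D=RYYY L=BOOB
After move 5 (U'): U=WBWW F=BOYO R=GOGG B=WGRB L=RROB
After move 6 (U'): U=BWWW F=RRYO R=BOGG B=GORB L=WGOB
After move 7 (F'): F=RORY U=BWBG R=YORG D=GBYY L=WWOW
Query: B face = GORB

Answer: G O R B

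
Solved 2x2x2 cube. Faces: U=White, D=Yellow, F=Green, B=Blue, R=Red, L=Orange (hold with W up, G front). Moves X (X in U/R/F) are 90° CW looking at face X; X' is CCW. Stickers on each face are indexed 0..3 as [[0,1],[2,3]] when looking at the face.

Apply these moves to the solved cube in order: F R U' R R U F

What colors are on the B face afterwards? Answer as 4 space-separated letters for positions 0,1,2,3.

Answer: O B Y B

Derivation:
After move 1 (F): F=GGGG U=WWOO R=WRWR D=RRYY L=OYOY
After move 2 (R): R=WWRR U=WGOG F=GRGY D=RBYB B=OBWB
After move 3 (U'): U=GGWO F=OYGY R=GRRR B=WWWB L=OBOY
After move 4 (R): R=RGRR U=GYWY F=OBGB D=RWYW B=OWGB
After move 5 (R): R=RRRG U=GBWB F=OWGW D=RGYO B=YWYB
After move 6 (U): U=WGBB F=RRGW R=YWRG B=OBYB L=OWOY
After move 7 (F): F=GRWR U=WGYW R=BWBG D=RYYO L=OROG
Query: B face = OBYB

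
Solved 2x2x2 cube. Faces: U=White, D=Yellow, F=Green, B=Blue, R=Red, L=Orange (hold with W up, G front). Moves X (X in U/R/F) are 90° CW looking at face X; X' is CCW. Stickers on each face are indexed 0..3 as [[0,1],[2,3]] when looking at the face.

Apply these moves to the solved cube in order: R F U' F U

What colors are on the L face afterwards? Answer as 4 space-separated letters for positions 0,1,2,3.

After move 1 (R): R=RRRR U=WGWG F=GYGY D=YBYB B=WBWB
After move 2 (F): F=GGYY U=WGOO R=WRGR D=RRYB L=OYOB
After move 3 (U'): U=GOWO F=OYYY R=GGGR B=WRWB L=WBOB
After move 4 (F): F=YOYY U=GOBB R=WGOR D=GGYB L=WROR
After move 5 (U): U=BGBO F=WGYY R=WROR B=WRWB L=YOOR
Query: L face = YOOR

Answer: Y O O R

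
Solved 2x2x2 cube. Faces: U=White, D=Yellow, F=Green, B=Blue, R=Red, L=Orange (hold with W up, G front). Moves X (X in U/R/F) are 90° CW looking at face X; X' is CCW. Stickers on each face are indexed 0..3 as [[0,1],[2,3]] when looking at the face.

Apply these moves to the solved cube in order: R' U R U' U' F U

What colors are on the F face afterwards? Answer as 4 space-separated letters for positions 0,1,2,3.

Answer: R W G O

Derivation:
After move 1 (R'): R=RRRR U=WBWB F=GWGW D=YGYG B=YBYB
After move 2 (U): U=WWBB F=RRGW R=YBRR B=OOYB L=GWOO
After move 3 (R): R=RYRB U=WRBW F=RGGG D=YYYO B=BOWB
After move 4 (U'): U=RWWB F=GWGG R=RGRB B=RYWB L=BOOO
After move 5 (U'): U=WBRW F=BOGG R=GWRB B=RGWB L=RYOO
After move 6 (F): F=GBGO U=WBOY R=RWWB D=RGYO L=RYOY
After move 7 (U): U=OWYB F=RWGO R=RGWB B=RYWB L=GBOY
Query: F face = RWGO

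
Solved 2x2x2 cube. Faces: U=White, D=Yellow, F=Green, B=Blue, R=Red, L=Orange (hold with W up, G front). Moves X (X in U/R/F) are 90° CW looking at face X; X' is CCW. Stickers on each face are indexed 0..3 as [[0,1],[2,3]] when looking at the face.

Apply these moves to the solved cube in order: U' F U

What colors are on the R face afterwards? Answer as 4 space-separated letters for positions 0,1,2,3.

Answer: R R W R

Derivation:
After move 1 (U'): U=WWWW F=OOGG R=GGRR B=RRBB L=BBOO
After move 2 (F): F=GOGO U=WWOB R=WGWR D=RGYY L=BYOY
After move 3 (U): U=OWBW F=WGGO R=RRWR B=BYBB L=GOOY
Query: R face = RRWR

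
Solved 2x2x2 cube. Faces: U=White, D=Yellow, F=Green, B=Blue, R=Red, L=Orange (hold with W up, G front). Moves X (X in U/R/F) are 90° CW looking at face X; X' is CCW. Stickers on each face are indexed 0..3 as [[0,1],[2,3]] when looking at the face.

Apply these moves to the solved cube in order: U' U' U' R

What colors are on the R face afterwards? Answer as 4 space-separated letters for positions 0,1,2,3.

After move 1 (U'): U=WWWW F=OOGG R=GGRR B=RRBB L=BBOO
After move 2 (U'): U=WWWW F=BBGG R=OORR B=GGBB L=RROO
After move 3 (U'): U=WWWW F=RRGG R=BBRR B=OOBB L=GGOO
After move 4 (R): R=RBRB U=WRWG F=RYGY D=YBYO B=WOWB
Query: R face = RBRB

Answer: R B R B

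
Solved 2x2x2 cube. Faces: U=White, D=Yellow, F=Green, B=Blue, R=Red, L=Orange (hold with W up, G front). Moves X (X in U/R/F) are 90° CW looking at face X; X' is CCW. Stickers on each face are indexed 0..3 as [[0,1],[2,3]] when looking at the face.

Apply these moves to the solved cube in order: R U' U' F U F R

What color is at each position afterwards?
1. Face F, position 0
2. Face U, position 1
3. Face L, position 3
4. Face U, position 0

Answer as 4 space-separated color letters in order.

After move 1 (R): R=RRRR U=WGWG F=GYGY D=YBYB B=WBWB
After move 2 (U'): U=GGWW F=OOGY R=GYRR B=RRWB L=WBOO
After move 3 (U'): U=GWGW F=WBGY R=OORR B=GYWB L=RROO
After move 4 (F): F=GWYB U=GWOR R=GOWR D=ROYB L=RYOB
After move 5 (U): U=OGRW F=GOYB R=GYWR B=RYWB L=GWOB
After move 6 (F): F=YGBO U=OGBW R=RYWR D=WGYB L=GROO
After move 7 (R): R=WRRY U=OGBO F=YGBB D=WWYR B=WYGB
Query 1: F[0] = Y
Query 2: U[1] = G
Query 3: L[3] = O
Query 4: U[0] = O

Answer: Y G O O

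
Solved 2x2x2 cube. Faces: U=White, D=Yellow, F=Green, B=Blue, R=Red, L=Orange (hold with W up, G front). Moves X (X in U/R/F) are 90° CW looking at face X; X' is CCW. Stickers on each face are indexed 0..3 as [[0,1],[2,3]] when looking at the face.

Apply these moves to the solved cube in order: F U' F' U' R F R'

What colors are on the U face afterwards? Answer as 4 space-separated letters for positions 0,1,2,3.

After move 1 (F): F=GGGG U=WWOO R=WRWR D=RRYY L=OYOY
After move 2 (U'): U=WOWO F=OYGG R=GGWR B=WRBB L=BBOY
After move 3 (F'): F=YGOG U=WOGW R=RGRR D=BYYY L=BOOW
After move 4 (U'): U=OWWG F=BOOG R=YGRR B=RGBB L=WROW
After move 5 (R): R=RYRG U=OOWG F=BYOY D=BBYR B=GGWB
After move 6 (F): F=OBYY U=OOWR R=WYGG D=RRYR L=WBOB
After move 7 (R'): R=YGWG U=OWWG F=OOYR D=RBYY B=RGRB
Query: U face = OWWG

Answer: O W W G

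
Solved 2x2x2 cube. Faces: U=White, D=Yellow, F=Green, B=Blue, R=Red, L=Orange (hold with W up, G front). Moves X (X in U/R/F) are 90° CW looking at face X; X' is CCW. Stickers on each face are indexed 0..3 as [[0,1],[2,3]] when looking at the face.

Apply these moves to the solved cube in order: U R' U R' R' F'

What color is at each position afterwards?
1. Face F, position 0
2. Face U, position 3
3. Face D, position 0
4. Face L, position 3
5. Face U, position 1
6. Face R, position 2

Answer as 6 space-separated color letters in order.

After move 1 (U): U=WWWW F=RRGG R=BBRR B=OOBB L=GGOO
After move 2 (R'): R=BRBR U=WBWO F=RWGW D=YRYG B=YOYB
After move 3 (U): U=WWOB F=BRGW R=YOBR B=GGYB L=RWOO
After move 4 (R'): R=ORYB U=WYOG F=BWGB D=YRYW B=GGRB
After move 5 (R'): R=RBOY U=WROG F=BYGG D=YWYB B=WGRB
After move 6 (F'): F=YGBG U=WRRO R=WBYY D=WOYB L=RGOO
Query 1: F[0] = Y
Query 2: U[3] = O
Query 3: D[0] = W
Query 4: L[3] = O
Query 5: U[1] = R
Query 6: R[2] = Y

Answer: Y O W O R Y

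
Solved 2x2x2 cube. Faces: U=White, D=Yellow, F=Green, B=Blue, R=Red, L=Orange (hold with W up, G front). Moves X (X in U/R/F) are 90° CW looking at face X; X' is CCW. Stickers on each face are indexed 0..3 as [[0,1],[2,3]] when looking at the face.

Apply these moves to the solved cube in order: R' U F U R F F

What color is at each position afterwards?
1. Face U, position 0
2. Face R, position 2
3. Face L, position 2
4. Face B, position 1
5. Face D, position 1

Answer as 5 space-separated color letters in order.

Answer: O R O Y W

Derivation:
After move 1 (R'): R=RRRR U=WBWB F=GWGW D=YGYG B=YBYB
After move 2 (U): U=WWBB F=RRGW R=YBRR B=OOYB L=GWOO
After move 3 (F): F=GRWR U=WWOW R=BBBR D=RYYG L=GYOG
After move 4 (U): U=OWWW F=BBWR R=OOBR B=GYYB L=GROG
After move 5 (R): R=BORO U=OBWR F=BYWG D=RYYG B=WYWB
After move 6 (F): F=WBGY U=OBGR R=WORO D=RBYG L=GROY
After move 7 (F): F=GWYB U=OBYR R=GORO D=RWYG L=GROB
Query 1: U[0] = O
Query 2: R[2] = R
Query 3: L[2] = O
Query 4: B[1] = Y
Query 5: D[1] = W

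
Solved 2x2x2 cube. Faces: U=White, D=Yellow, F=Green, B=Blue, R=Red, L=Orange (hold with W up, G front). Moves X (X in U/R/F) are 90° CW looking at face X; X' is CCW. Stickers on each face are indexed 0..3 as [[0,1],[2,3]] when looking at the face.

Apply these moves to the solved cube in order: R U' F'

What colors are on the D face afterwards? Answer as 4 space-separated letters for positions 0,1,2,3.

After move 1 (R): R=RRRR U=WGWG F=GYGY D=YBYB B=WBWB
After move 2 (U'): U=GGWW F=OOGY R=GYRR B=RRWB L=WBOO
After move 3 (F'): F=OYOG U=GGGR R=BYYR D=BOYB L=WWOW
Query: D face = BOYB

Answer: B O Y B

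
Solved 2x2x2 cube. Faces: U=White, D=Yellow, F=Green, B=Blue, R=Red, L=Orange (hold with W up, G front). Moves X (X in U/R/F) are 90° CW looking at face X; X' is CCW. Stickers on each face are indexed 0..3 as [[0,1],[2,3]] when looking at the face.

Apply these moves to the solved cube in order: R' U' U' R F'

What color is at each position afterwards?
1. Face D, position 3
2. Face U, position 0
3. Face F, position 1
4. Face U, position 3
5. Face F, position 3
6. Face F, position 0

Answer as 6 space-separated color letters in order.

After move 1 (R'): R=RRRR U=WBWB F=GWGW D=YGYG B=YBYB
After move 2 (U'): U=BBWW F=OOGW R=GWRR B=RRYB L=YBOO
After move 3 (U'): U=BWBW F=YBGW R=OORR B=GWYB L=RROO
After move 4 (R): R=RORO U=BBBW F=YGGG D=YYYG B=WWWB
After move 5 (F'): F=GGYG U=BBRR R=YOYO D=ROYG L=RWOB
Query 1: D[3] = G
Query 2: U[0] = B
Query 3: F[1] = G
Query 4: U[3] = R
Query 5: F[3] = G
Query 6: F[0] = G

Answer: G B G R G G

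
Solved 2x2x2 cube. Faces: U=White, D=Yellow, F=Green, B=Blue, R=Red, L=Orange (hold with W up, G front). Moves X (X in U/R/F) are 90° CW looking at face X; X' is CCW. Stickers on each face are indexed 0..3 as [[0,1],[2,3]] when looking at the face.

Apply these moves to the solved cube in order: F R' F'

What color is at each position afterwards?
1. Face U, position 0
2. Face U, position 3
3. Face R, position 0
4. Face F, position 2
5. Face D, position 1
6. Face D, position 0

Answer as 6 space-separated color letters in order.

Answer: W W G G Y Y

Derivation:
After move 1 (F): F=GGGG U=WWOO R=WRWR D=RRYY L=OYOY
After move 2 (R'): R=RRWW U=WBOB F=GWGO D=RGYG B=YBRB
After move 3 (F'): F=WOGG U=WBRW R=GRRW D=YYYG L=OBOO
Query 1: U[0] = W
Query 2: U[3] = W
Query 3: R[0] = G
Query 4: F[2] = G
Query 5: D[1] = Y
Query 6: D[0] = Y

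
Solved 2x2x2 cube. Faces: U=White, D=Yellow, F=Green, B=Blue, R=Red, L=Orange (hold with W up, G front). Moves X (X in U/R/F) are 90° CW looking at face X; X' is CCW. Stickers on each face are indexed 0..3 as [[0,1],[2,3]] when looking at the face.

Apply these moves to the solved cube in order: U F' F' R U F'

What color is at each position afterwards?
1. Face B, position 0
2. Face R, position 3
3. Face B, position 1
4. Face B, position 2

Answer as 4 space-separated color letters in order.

Answer: G B R W

Derivation:
After move 1 (U): U=WWWW F=RRGG R=BBRR B=OOBB L=GGOO
After move 2 (F'): F=RGRG U=WWBR R=YBYR D=GOYY L=GWOW
After move 3 (F'): F=GGRR U=WWYY R=OBGR D=WWYY L=GROB
After move 4 (R): R=GORB U=WGYR F=GWRY D=WBYO B=YOWB
After move 5 (U): U=YWRG F=GORY R=YORB B=GRWB L=GWOB
After move 6 (F'): F=OYGR U=YWYR R=BOWB D=WBYO L=GGOR
Query 1: B[0] = G
Query 2: R[3] = B
Query 3: B[1] = R
Query 4: B[2] = W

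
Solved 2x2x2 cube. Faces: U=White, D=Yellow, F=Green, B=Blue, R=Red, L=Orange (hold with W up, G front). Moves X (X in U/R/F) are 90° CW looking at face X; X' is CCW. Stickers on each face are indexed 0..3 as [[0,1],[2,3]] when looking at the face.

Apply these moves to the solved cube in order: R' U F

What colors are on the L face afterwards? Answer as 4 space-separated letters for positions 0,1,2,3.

Answer: G Y O G

Derivation:
After move 1 (R'): R=RRRR U=WBWB F=GWGW D=YGYG B=YBYB
After move 2 (U): U=WWBB F=RRGW R=YBRR B=OOYB L=GWOO
After move 3 (F): F=GRWR U=WWOW R=BBBR D=RYYG L=GYOG
Query: L face = GYOG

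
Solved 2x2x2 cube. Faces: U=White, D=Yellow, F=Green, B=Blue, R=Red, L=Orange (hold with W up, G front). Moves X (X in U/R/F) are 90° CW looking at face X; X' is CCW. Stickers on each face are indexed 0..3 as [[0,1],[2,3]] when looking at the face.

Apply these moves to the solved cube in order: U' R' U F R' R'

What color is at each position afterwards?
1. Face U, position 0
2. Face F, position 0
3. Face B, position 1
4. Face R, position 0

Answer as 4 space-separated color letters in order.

After move 1 (U'): U=WWWW F=OOGG R=GGRR B=RRBB L=BBOO
After move 2 (R'): R=GRGR U=WBWR F=OWGW D=YOYG B=YRYB
After move 3 (U): U=WWRB F=GRGW R=YRGR B=BBYB L=OWOO
After move 4 (F): F=GGWR U=WWOW R=RRBR D=GYYG L=OYOO
After move 5 (R'): R=RRRB U=WYOB F=GWWW D=GGYR B=GBYB
After move 6 (R'): R=RBRR U=WYOG F=GYWB D=GWYW B=RBGB
Query 1: U[0] = W
Query 2: F[0] = G
Query 3: B[1] = B
Query 4: R[0] = R

Answer: W G B R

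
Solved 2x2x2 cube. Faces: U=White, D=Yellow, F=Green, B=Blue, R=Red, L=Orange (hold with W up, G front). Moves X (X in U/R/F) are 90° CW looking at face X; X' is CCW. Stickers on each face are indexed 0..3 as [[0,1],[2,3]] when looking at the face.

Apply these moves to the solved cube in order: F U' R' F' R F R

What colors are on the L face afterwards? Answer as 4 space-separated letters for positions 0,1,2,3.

After move 1 (F): F=GGGG U=WWOO R=WRWR D=RRYY L=OYOY
After move 2 (U'): U=WOWO F=OYGG R=GGWR B=WRBB L=BBOY
After move 3 (R'): R=GRGW U=WBWW F=OOGO D=RYYG B=YRRB
After move 4 (F'): F=OOOG U=WBGG R=YRRW D=BYYG L=BWOW
After move 5 (R): R=RYWR U=WOGG F=OYOG D=BRYY B=GRBB
After move 6 (F): F=OOGY U=WOWW R=GYGR D=WRYY L=BBOR
After move 7 (R): R=GGRY U=WOWY F=ORGY D=WBYG B=WROB
Query: L face = BBOR

Answer: B B O R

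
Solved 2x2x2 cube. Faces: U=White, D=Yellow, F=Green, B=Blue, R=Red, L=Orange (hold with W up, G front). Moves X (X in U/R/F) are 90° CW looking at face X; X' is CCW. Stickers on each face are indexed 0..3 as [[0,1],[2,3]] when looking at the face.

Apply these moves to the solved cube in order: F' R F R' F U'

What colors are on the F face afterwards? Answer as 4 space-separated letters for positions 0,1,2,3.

Answer: O R W G

Derivation:
After move 1 (F'): F=GGGG U=WWRR R=YRYR D=OOYY L=OWOW
After move 2 (R): R=YYRR U=WGRG F=GOGY D=OBYB B=RBWB
After move 3 (F): F=GGYO U=WGWW R=RYGR D=RYYB L=OOOB
After move 4 (R'): R=YRRG U=WWWR F=GGYW D=RGYO B=BBYB
After move 5 (F): F=YGWG U=WWBO R=WRRG D=RYYO L=OROG
After move 6 (U'): U=WOWB F=ORWG R=YGRG B=WRYB L=BBOG
Query: F face = ORWG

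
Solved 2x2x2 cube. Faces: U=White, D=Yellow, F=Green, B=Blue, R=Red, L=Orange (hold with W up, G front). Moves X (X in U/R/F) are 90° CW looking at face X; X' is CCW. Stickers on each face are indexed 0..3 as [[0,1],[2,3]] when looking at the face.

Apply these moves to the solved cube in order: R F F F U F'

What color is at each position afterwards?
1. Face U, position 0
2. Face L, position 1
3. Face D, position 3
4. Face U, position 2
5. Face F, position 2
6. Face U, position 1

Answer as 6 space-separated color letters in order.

Answer: R G B W B W

Derivation:
After move 1 (R): R=RRRR U=WGWG F=GYGY D=YBYB B=WBWB
After move 2 (F): F=GGYY U=WGOO R=WRGR D=RRYB L=OYOB
After move 3 (F): F=YGYG U=WGBY R=OROR D=GWYB L=OROR
After move 4 (F): F=YYGG U=WGRR R=BRYR D=OOYB L=OGOW
After move 5 (U): U=RWRG F=BRGG R=WBYR B=OGWB L=YYOW
After move 6 (F'): F=RGBG U=RWWY R=OBOR D=YWYB L=YGOR
Query 1: U[0] = R
Query 2: L[1] = G
Query 3: D[3] = B
Query 4: U[2] = W
Query 5: F[2] = B
Query 6: U[1] = W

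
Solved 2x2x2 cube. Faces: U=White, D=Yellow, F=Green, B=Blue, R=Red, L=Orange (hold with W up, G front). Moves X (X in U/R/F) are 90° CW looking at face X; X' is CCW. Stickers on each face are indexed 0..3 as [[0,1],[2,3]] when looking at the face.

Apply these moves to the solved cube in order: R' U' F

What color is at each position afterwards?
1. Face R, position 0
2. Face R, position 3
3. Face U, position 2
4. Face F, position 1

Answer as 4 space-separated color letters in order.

Answer: W R O O

Derivation:
After move 1 (R'): R=RRRR U=WBWB F=GWGW D=YGYG B=YBYB
After move 2 (U'): U=BBWW F=OOGW R=GWRR B=RRYB L=YBOO
After move 3 (F): F=GOWO U=BBOB R=WWWR D=RGYG L=YYOG
Query 1: R[0] = W
Query 2: R[3] = R
Query 3: U[2] = O
Query 4: F[1] = O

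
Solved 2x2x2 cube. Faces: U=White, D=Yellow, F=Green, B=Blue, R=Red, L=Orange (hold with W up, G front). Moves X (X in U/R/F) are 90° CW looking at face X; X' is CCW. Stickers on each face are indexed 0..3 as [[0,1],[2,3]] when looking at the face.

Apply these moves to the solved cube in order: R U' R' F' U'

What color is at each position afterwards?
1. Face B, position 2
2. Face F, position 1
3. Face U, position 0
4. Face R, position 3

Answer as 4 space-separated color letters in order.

Answer: B R W R

Derivation:
After move 1 (R): R=RRRR U=WGWG F=GYGY D=YBYB B=WBWB
After move 2 (U'): U=GGWW F=OOGY R=GYRR B=RRWB L=WBOO
After move 3 (R'): R=YRGR U=GWWR F=OGGW D=YOYY B=BRBB
After move 4 (F'): F=GWOG U=GWYG R=ORYR D=BOYY L=WROW
After move 5 (U'): U=WGGY F=WROG R=GWYR B=ORBB L=BROW
Query 1: B[2] = B
Query 2: F[1] = R
Query 3: U[0] = W
Query 4: R[3] = R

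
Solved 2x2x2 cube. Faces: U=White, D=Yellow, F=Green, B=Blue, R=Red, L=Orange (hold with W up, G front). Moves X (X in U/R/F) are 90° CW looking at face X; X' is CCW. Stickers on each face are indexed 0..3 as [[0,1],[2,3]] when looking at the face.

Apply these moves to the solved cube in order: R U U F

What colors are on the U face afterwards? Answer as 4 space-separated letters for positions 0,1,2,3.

Answer: G W O R

Derivation:
After move 1 (R): R=RRRR U=WGWG F=GYGY D=YBYB B=WBWB
After move 2 (U): U=WWGG F=RRGY R=WBRR B=OOWB L=GYOO
After move 3 (U): U=GWGW F=WBGY R=OORR B=GYWB L=RROO
After move 4 (F): F=GWYB U=GWOR R=GOWR D=ROYB L=RYOB
Query: U face = GWOR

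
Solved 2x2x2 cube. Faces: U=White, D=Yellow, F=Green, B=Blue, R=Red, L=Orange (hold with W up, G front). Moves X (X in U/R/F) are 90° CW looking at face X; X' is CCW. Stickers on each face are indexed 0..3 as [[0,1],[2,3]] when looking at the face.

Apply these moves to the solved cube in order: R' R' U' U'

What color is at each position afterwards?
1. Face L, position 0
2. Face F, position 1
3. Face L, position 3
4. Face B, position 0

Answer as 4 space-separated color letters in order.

After move 1 (R'): R=RRRR U=WBWB F=GWGW D=YGYG B=YBYB
After move 2 (R'): R=RRRR U=WYWY F=GBGB D=YWYW B=GBGB
After move 3 (U'): U=YYWW F=OOGB R=GBRR B=RRGB L=GBOO
After move 4 (U'): U=YWYW F=GBGB R=OORR B=GBGB L=RROO
Query 1: L[0] = R
Query 2: F[1] = B
Query 3: L[3] = O
Query 4: B[0] = G

Answer: R B O G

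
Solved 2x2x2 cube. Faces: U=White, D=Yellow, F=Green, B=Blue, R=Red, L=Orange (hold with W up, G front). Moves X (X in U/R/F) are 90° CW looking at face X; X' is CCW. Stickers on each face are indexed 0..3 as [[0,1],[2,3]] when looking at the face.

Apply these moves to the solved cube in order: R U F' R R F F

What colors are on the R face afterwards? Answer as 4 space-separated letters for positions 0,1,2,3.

After move 1 (R): R=RRRR U=WGWG F=GYGY D=YBYB B=WBWB
After move 2 (U): U=WWGG F=RRGY R=WBRR B=OOWB L=GYOO
After move 3 (F'): F=RYRG U=WWWR R=BBYR D=YOYB L=GGOG
After move 4 (R): R=YBRB U=WYWG F=RORB D=YWYO B=ROWB
After move 5 (R): R=RYBB U=WOWB F=RWRO D=YWYR B=GOYB
After move 6 (F): F=RROW U=WOGG R=WYBB D=BRYR L=GYOW
After move 7 (F): F=ORWR U=WOWY R=GYGB D=BWYR L=GBOR
Query: R face = GYGB

Answer: G Y G B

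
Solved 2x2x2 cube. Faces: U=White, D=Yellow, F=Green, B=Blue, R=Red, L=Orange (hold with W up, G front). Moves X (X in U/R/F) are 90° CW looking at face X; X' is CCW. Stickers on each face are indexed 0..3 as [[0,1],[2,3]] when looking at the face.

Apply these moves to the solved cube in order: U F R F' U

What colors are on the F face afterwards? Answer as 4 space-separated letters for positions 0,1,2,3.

Answer: B W G G

Derivation:
After move 1 (U): U=WWWW F=RRGG R=BBRR B=OOBB L=GGOO
After move 2 (F): F=GRGR U=WWOG R=WBWR D=RBYY L=GYOY
After move 3 (R): R=WWRB U=WROR F=GBGY D=RBYO B=GOWB
After move 4 (F'): F=BYGG U=WRWR R=BWRB D=YYYO L=GROO
After move 5 (U): U=WWRR F=BWGG R=GORB B=GRWB L=BYOO
Query: F face = BWGG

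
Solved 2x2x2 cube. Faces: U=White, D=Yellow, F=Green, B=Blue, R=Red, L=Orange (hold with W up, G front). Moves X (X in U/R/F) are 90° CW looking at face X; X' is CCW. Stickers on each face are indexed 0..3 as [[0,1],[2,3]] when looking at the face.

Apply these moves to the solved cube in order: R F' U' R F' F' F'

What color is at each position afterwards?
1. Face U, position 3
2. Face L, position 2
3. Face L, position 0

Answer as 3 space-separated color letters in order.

Answer: B O W

Derivation:
After move 1 (R): R=RRRR U=WGWG F=GYGY D=YBYB B=WBWB
After move 2 (F'): F=YYGG U=WGRR R=BRYR D=OOYB L=OGOW
After move 3 (U'): U=GRWR F=OGGG R=YYYR B=BRWB L=WBOW
After move 4 (R): R=YYRY U=GGWG F=OOGB D=OWYB B=RRRB
After move 5 (F'): F=OBOG U=GGYR R=WYOY D=BWYB L=WGOW
After move 6 (F'): F=BGOO U=GGWO R=WYBY D=GWYB L=WROY
After move 7 (F'): F=GOBO U=GGWB R=WYGY D=RYYB L=WOOW
Query 1: U[3] = B
Query 2: L[2] = O
Query 3: L[0] = W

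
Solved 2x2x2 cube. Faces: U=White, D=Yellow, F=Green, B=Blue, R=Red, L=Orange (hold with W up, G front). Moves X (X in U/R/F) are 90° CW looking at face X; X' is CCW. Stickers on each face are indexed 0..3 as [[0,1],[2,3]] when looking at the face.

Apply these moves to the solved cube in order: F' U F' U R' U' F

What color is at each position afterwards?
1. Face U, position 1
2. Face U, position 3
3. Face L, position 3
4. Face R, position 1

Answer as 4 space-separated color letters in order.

After move 1 (F'): F=GGGG U=WWRR R=YRYR D=OOYY L=OWOW
After move 2 (U): U=RWRW F=YRGG R=BBYR B=OWBB L=GGOW
After move 3 (F'): F=RGYG U=RWBY R=OBOR D=GWYY L=GWOR
After move 4 (U): U=BRYW F=OBYG R=OWOR B=GWBB L=RGOR
After move 5 (R'): R=WROO U=BBYG F=ORYW D=GBYG B=YWWB
After move 6 (U'): U=BGBY F=RGYW R=OROO B=WRWB L=YWOR
After move 7 (F): F=YRWG U=BGRW R=BRYO D=OOYG L=YGOB
Query 1: U[1] = G
Query 2: U[3] = W
Query 3: L[3] = B
Query 4: R[1] = R

Answer: G W B R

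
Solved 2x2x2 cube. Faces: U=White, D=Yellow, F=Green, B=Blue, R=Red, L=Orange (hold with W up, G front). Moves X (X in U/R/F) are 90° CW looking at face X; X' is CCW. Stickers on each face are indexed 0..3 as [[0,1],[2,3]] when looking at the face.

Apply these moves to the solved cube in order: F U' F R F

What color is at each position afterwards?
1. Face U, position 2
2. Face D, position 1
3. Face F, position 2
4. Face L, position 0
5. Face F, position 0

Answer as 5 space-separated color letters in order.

After move 1 (F): F=GGGG U=WWOO R=WRWR D=RRYY L=OYOY
After move 2 (U'): U=WOWO F=OYGG R=GGWR B=WRBB L=BBOY
After move 3 (F): F=GOGY U=WOYB R=WGOR D=WGYY L=BROR
After move 4 (R): R=OWRG U=WOYY F=GGGY D=WBYW B=BROB
After move 5 (F): F=GGYG U=WORR R=YWYG D=ROYW L=BWOB
Query 1: U[2] = R
Query 2: D[1] = O
Query 3: F[2] = Y
Query 4: L[0] = B
Query 5: F[0] = G

Answer: R O Y B G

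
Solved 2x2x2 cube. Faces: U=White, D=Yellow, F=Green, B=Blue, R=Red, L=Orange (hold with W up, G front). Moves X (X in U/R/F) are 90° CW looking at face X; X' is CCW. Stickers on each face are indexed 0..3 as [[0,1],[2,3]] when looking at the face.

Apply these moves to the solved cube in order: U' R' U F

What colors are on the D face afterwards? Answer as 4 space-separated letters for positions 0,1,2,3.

Answer: G Y Y G

Derivation:
After move 1 (U'): U=WWWW F=OOGG R=GGRR B=RRBB L=BBOO
After move 2 (R'): R=GRGR U=WBWR F=OWGW D=YOYG B=YRYB
After move 3 (U): U=WWRB F=GRGW R=YRGR B=BBYB L=OWOO
After move 4 (F): F=GGWR U=WWOW R=RRBR D=GYYG L=OYOO
Query: D face = GYYG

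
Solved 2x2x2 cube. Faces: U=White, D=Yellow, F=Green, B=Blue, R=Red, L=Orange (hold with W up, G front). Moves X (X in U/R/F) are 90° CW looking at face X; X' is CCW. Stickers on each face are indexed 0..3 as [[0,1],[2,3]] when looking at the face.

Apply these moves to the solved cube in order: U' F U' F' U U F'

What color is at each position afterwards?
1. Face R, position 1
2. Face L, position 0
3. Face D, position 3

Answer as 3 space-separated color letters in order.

After move 1 (U'): U=WWWW F=OOGG R=GGRR B=RRBB L=BBOO
After move 2 (F): F=GOGO U=WWOB R=WGWR D=RGYY L=BYOY
After move 3 (U'): U=WBWO F=BYGO R=GOWR B=WGBB L=RROY
After move 4 (F'): F=YOBG U=WBGW R=GORR D=RYYY L=ROOW
After move 5 (U): U=GWWB F=GOBG R=WGRR B=ROBB L=YOOW
After move 6 (U): U=WGBW F=WGBG R=RORR B=YOBB L=GOOW
After move 7 (F'): F=GGWB U=WGRR R=YORR D=OWYY L=GWOB
Query 1: R[1] = O
Query 2: L[0] = G
Query 3: D[3] = Y

Answer: O G Y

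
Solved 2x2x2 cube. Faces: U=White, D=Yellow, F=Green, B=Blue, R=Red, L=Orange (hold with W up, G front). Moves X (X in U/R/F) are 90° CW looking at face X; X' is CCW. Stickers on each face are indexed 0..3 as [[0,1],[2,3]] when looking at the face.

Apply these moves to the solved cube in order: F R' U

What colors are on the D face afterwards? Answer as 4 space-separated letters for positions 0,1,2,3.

Answer: R G Y G

Derivation:
After move 1 (F): F=GGGG U=WWOO R=WRWR D=RRYY L=OYOY
After move 2 (R'): R=RRWW U=WBOB F=GWGO D=RGYG B=YBRB
After move 3 (U): U=OWBB F=RRGO R=YBWW B=OYRB L=GWOY
Query: D face = RGYG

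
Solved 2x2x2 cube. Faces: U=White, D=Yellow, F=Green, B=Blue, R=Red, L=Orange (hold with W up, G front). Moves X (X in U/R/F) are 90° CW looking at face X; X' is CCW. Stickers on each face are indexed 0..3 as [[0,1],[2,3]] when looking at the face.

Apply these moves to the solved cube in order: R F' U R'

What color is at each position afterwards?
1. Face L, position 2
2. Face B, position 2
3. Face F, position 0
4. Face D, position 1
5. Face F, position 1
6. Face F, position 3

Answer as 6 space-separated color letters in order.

After move 1 (R): R=RRRR U=WGWG F=GYGY D=YBYB B=WBWB
After move 2 (F'): F=YYGG U=WGRR R=BRYR D=OOYB L=OGOW
After move 3 (U): U=RWRG F=BRGG R=WBYR B=OGWB L=YYOW
After move 4 (R'): R=BRWY U=RWRO F=BWGG D=ORYG B=BGOB
Query 1: L[2] = O
Query 2: B[2] = O
Query 3: F[0] = B
Query 4: D[1] = R
Query 5: F[1] = W
Query 6: F[3] = G

Answer: O O B R W G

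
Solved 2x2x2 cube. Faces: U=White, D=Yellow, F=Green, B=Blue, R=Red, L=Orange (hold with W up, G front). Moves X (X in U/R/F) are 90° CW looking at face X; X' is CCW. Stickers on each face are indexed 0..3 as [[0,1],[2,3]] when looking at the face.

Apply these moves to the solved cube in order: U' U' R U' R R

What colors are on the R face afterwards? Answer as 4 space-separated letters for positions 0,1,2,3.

After move 1 (U'): U=WWWW F=OOGG R=GGRR B=RRBB L=BBOO
After move 2 (U'): U=WWWW F=BBGG R=OORR B=GGBB L=RROO
After move 3 (R): R=RORO U=WBWG F=BYGY D=YBYG B=WGWB
After move 4 (U'): U=BGWW F=RRGY R=BYRO B=ROWB L=WGOO
After move 5 (R): R=RBOY U=BRWY F=RBGG D=YWYR B=WOGB
After move 6 (R): R=ORYB U=BBWG F=RWGR D=YGYW B=YORB
Query: R face = ORYB

Answer: O R Y B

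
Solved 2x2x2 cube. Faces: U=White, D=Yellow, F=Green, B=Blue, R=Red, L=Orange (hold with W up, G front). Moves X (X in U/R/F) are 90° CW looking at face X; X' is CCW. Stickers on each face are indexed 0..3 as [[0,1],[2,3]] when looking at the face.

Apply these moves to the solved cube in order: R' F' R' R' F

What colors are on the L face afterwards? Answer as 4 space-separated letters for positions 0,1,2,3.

After move 1 (R'): R=RRRR U=WBWB F=GWGW D=YGYG B=YBYB
After move 2 (F'): F=WWGG U=WBRR R=GRYR D=OOYG L=OBOW
After move 3 (R'): R=RRGY U=WYRY F=WBGR D=OWYG B=GBOB
After move 4 (R'): R=RYRG U=WORG F=WYGY D=OBYR B=GBWB
After move 5 (F): F=GWYY U=WOWB R=RYGG D=RRYR L=OOOB
Query: L face = OOOB

Answer: O O O B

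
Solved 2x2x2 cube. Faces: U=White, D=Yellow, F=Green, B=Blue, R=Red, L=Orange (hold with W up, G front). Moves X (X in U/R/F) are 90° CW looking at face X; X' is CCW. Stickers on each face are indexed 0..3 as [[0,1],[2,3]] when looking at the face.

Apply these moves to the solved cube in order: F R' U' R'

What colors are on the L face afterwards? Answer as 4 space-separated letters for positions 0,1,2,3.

Answer: Y B O Y

Derivation:
After move 1 (F): F=GGGG U=WWOO R=WRWR D=RRYY L=OYOY
After move 2 (R'): R=RRWW U=WBOB F=GWGO D=RGYG B=YBRB
After move 3 (U'): U=BBWO F=OYGO R=GWWW B=RRRB L=YBOY
After move 4 (R'): R=WWGW U=BRWR F=OBGO D=RYYO B=GRGB
Query: L face = YBOY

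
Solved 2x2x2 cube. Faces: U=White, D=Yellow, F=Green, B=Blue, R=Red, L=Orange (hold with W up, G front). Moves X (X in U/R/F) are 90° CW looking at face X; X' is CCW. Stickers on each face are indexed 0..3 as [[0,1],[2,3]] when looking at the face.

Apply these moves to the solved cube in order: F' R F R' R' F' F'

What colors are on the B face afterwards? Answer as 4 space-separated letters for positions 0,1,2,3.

After move 1 (F'): F=GGGG U=WWRR R=YRYR D=OOYY L=OWOW
After move 2 (R): R=YYRR U=WGRG F=GOGY D=OBYB B=RBWB
After move 3 (F): F=GGYO U=WGWW R=RYGR D=RYYB L=OOOB
After move 4 (R'): R=YRRG U=WWWR F=GGYW D=RGYO B=BBYB
After move 5 (R'): R=RGYR U=WYWB F=GWYR D=RGYW B=OBGB
After move 6 (F'): F=WRGY U=WYRY R=GGRR D=OBYW L=OBOW
After move 7 (F'): F=RYWG U=WYGR R=BGOR D=BWYW L=OYOR
Query: B face = OBGB

Answer: O B G B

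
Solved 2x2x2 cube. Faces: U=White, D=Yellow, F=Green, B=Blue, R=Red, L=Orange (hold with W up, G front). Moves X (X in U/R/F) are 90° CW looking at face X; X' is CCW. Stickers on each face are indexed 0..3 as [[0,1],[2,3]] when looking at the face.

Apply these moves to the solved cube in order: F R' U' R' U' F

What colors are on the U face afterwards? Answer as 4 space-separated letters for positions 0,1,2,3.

After move 1 (F): F=GGGG U=WWOO R=WRWR D=RRYY L=OYOY
After move 2 (R'): R=RRWW U=WBOB F=GWGO D=RGYG B=YBRB
After move 3 (U'): U=BBWO F=OYGO R=GWWW B=RRRB L=YBOY
After move 4 (R'): R=WWGW U=BRWR F=OBGO D=RYYO B=GRGB
After move 5 (U'): U=RRBW F=YBGO R=OBGW B=WWGB L=GROY
After move 6 (F): F=GYOB U=RRYR R=BBWW D=GOYO L=GROY
Query: U face = RRYR

Answer: R R Y R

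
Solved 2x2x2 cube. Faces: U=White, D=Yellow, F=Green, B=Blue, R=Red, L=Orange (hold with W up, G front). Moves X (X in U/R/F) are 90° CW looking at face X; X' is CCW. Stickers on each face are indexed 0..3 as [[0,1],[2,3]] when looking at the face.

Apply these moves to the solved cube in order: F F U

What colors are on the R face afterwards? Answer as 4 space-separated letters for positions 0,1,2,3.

After move 1 (F): F=GGGG U=WWOO R=WRWR D=RRYY L=OYOY
After move 2 (F): F=GGGG U=WWYY R=OROR D=WWYY L=OROR
After move 3 (U): U=YWYW F=ORGG R=BBOR B=ORBB L=GGOR
Query: R face = BBOR

Answer: B B O R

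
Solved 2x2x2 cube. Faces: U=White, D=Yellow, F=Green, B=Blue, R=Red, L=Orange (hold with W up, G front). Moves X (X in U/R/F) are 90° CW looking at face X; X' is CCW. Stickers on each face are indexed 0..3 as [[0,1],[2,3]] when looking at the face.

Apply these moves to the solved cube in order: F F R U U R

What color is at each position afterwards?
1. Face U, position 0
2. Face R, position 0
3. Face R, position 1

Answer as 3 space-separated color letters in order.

Answer: G R O

Derivation:
After move 1 (F): F=GGGG U=WWOO R=WRWR D=RRYY L=OYOY
After move 2 (F): F=GGGG U=WWYY R=OROR D=WWYY L=OROR
After move 3 (R): R=OORR U=WGYG F=GWGY D=WBYB B=YBWB
After move 4 (U): U=YWGG F=OOGY R=YBRR B=ORWB L=GWOR
After move 5 (U): U=GYGW F=YBGY R=ORRR B=GWWB L=OOOR
After move 6 (R): R=RORR U=GBGY F=YBGB D=WWYG B=WWYB
Query 1: U[0] = G
Query 2: R[0] = R
Query 3: R[1] = O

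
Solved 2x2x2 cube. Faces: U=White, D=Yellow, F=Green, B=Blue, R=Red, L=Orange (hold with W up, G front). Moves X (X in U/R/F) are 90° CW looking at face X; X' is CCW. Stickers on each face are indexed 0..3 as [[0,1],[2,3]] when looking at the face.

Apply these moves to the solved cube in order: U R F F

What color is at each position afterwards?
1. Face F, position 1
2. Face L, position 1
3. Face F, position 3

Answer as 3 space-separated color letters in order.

After move 1 (U): U=WWWW F=RRGG R=BBRR B=OOBB L=GGOO
After move 2 (R): R=RBRB U=WRWG F=RYGY D=YBYO B=WOWB
After move 3 (F): F=GRYY U=WROG R=WBGB D=RRYO L=GYOB
After move 4 (F): F=YGYR U=WRBY R=OBGB D=GWYO L=GROR
Query 1: F[1] = G
Query 2: L[1] = R
Query 3: F[3] = R

Answer: G R R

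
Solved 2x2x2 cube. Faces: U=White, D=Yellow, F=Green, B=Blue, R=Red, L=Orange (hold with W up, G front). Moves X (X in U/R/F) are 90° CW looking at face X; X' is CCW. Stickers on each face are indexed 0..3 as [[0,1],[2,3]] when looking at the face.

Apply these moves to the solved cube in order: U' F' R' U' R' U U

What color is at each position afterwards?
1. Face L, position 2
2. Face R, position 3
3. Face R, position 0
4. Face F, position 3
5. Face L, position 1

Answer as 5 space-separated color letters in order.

Answer: O Y Y G Y

Derivation:
After move 1 (U'): U=WWWW F=OOGG R=GGRR B=RRBB L=BBOO
After move 2 (F'): F=OGOG U=WWGR R=YGYR D=BOYY L=BWOW
After move 3 (R'): R=GRYY U=WBGR F=OWOR D=BGYG B=YROB
After move 4 (U'): U=BRWG F=BWOR R=OWYY B=GROB L=YROW
After move 5 (R'): R=WYOY U=BOWG F=BROG D=BWYR B=GRGB
After move 6 (U): U=WBGO F=WYOG R=GROY B=YRGB L=BROW
After move 7 (U): U=GWOB F=GROG R=YROY B=BRGB L=WYOW
Query 1: L[2] = O
Query 2: R[3] = Y
Query 3: R[0] = Y
Query 4: F[3] = G
Query 5: L[1] = Y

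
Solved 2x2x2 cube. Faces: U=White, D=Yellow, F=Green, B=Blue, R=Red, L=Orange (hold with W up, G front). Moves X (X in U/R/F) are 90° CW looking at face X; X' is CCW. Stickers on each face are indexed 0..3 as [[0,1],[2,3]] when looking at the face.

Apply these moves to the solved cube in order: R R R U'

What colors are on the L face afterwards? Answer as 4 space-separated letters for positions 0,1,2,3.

Answer: Y B O O

Derivation:
After move 1 (R): R=RRRR U=WGWG F=GYGY D=YBYB B=WBWB
After move 2 (R): R=RRRR U=WYWY F=GBGB D=YWYW B=GBGB
After move 3 (R): R=RRRR U=WBWB F=GWGW D=YGYG B=YBYB
After move 4 (U'): U=BBWW F=OOGW R=GWRR B=RRYB L=YBOO
Query: L face = YBOO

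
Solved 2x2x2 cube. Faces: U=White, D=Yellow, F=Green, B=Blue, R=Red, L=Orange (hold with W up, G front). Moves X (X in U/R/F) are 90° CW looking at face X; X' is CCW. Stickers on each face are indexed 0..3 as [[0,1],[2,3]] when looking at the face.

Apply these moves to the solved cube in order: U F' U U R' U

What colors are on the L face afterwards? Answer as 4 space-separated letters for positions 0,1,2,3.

After move 1 (U): U=WWWW F=RRGG R=BBRR B=OOBB L=GGOO
After move 2 (F'): F=RGRG U=WWBR R=YBYR D=GOYY L=GWOW
After move 3 (U): U=BWRW F=YBRG R=OOYR B=GWBB L=RGOW
After move 4 (U): U=RBWW F=OORG R=GWYR B=RGBB L=YBOW
After move 5 (R'): R=WRGY U=RBWR F=OBRW D=GOYG B=YGOB
After move 6 (U): U=WRRB F=WRRW R=YGGY B=YBOB L=OBOW
Query: L face = OBOW

Answer: O B O W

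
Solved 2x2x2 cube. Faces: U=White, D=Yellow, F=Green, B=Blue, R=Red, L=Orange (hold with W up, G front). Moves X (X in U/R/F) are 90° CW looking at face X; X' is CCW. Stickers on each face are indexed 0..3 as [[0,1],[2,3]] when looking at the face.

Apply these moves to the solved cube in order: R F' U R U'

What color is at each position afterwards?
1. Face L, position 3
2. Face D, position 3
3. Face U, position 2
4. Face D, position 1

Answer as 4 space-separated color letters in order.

After move 1 (R): R=RRRR U=WGWG F=GYGY D=YBYB B=WBWB
After move 2 (F'): F=YYGG U=WGRR R=BRYR D=OOYB L=OGOW
After move 3 (U): U=RWRG F=BRGG R=WBYR B=OGWB L=YYOW
After move 4 (R): R=YWRB U=RRRG F=BOGB D=OWYO B=GGWB
After move 5 (U'): U=RGRR F=YYGB R=BORB B=YWWB L=GGOW
Query 1: L[3] = W
Query 2: D[3] = O
Query 3: U[2] = R
Query 4: D[1] = W

Answer: W O R W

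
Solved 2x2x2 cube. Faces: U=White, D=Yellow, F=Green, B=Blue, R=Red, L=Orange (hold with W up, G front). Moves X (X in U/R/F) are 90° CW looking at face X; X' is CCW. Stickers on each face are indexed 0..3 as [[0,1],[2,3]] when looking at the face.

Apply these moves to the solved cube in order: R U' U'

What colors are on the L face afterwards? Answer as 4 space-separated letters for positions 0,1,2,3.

After move 1 (R): R=RRRR U=WGWG F=GYGY D=YBYB B=WBWB
After move 2 (U'): U=GGWW F=OOGY R=GYRR B=RRWB L=WBOO
After move 3 (U'): U=GWGW F=WBGY R=OORR B=GYWB L=RROO
Query: L face = RROO

Answer: R R O O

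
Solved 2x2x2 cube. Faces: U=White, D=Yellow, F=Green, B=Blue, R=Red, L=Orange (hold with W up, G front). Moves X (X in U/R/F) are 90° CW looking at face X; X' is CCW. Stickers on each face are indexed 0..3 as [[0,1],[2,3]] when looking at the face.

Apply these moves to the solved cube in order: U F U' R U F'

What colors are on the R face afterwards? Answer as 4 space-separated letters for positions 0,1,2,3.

Answer: B B R R

Derivation:
After move 1 (U): U=WWWW F=RRGG R=BBRR B=OOBB L=GGOO
After move 2 (F): F=GRGR U=WWOG R=WBWR D=RBYY L=GYOY
After move 3 (U'): U=WGWO F=GYGR R=GRWR B=WBBB L=OOOY
After move 4 (R): R=WGRR U=WYWR F=GBGY D=RBYW B=OBGB
After move 5 (U): U=WWRY F=WGGY R=OBRR B=OOGB L=GBOY
After move 6 (F'): F=GYWG U=WWOR R=BBRR D=BYYW L=GYOR
Query: R face = BBRR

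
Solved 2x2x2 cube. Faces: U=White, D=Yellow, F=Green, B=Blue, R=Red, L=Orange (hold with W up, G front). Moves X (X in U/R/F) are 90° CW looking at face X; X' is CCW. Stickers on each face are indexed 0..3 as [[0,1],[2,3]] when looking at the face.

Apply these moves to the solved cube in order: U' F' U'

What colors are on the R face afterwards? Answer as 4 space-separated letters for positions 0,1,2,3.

After move 1 (U'): U=WWWW F=OOGG R=GGRR B=RRBB L=BBOO
After move 2 (F'): F=OGOG U=WWGR R=YGYR D=BOYY L=BWOW
After move 3 (U'): U=WRWG F=BWOG R=OGYR B=YGBB L=RROW
Query: R face = OGYR

Answer: O G Y R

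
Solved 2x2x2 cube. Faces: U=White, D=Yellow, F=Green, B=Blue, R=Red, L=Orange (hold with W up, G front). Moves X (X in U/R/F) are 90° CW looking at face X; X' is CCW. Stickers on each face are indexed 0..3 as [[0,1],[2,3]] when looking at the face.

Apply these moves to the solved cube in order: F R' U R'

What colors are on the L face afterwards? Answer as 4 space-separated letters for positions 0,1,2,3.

Answer: G W O Y

Derivation:
After move 1 (F): F=GGGG U=WWOO R=WRWR D=RRYY L=OYOY
After move 2 (R'): R=RRWW U=WBOB F=GWGO D=RGYG B=YBRB
After move 3 (U): U=OWBB F=RRGO R=YBWW B=OYRB L=GWOY
After move 4 (R'): R=BWYW U=ORBO F=RWGB D=RRYO B=GYGB
Query: L face = GWOY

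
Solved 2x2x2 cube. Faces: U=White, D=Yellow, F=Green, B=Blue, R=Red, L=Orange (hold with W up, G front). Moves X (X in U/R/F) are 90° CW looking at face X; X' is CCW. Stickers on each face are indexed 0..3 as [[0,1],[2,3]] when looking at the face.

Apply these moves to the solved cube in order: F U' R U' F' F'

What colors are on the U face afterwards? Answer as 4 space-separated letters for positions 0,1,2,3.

Answer: Y G B R

Derivation:
After move 1 (F): F=GGGG U=WWOO R=WRWR D=RRYY L=OYOY
After move 2 (U'): U=WOWO F=OYGG R=GGWR B=WRBB L=BBOY
After move 3 (R): R=WGRG U=WYWG F=ORGY D=RBYW B=OROB
After move 4 (U'): U=YGWW F=BBGY R=ORRG B=WGOB L=OROY
After move 5 (F'): F=BYBG U=YGOR R=BRRG D=RYYW L=OWOW
After move 6 (F'): F=YGBB U=YGBR R=YRRG D=WWYW L=OROO
Query: U face = YGBR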